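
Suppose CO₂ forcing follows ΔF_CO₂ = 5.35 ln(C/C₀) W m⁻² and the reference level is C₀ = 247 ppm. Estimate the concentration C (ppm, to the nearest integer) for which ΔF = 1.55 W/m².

C ≈ 330 ppm

Set 5.35 ln(C/247) = 1.55, so ln(C/247) = 1.55/5.35 = 0.28972.
Then C/247 = e^0.28972 = 1.33605, giving C = 247 × 1.33605 = 330.00 ppm.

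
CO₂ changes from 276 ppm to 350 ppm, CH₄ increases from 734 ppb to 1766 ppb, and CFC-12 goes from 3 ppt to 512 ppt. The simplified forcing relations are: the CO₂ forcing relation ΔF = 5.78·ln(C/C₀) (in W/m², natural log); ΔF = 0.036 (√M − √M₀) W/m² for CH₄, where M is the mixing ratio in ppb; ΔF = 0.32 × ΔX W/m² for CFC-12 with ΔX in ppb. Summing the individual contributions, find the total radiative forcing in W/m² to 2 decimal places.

ΔF = 2.07 W/m²

CO₂: 5.78 × ln(350/276) = 5.78 × ln(1.26812) = 5.78 × 0.23754 = 1.3730 W/m².
CH₄: 0.036 × (√1766 − √734) = 0.036 × (42.0238 − 27.0924) = 0.036 × 14.9314 = 0.5375 W/m².
CFC-12: Δ = 512 − 3 = 509 ppt = 0.509 ppb; ΔF = 0.32 × 0.509 = 0.1629 W/m².
Total ΔF = 1.3730 + 0.5375 + 0.1629 = 2.0734 W/m².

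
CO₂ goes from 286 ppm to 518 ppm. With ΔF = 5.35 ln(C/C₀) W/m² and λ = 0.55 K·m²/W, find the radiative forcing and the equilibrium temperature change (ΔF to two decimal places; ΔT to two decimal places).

ΔF = 3.18 W/m²; ΔT = 1.75 K

CO₂: 5.35 × ln(518/286) = 5.35 × ln(1.81119) = 5.35 × 0.59398 = 3.1778 W/m².
ΔT = λ ΔF = 0.55 × 3.18 = 1.7490 K.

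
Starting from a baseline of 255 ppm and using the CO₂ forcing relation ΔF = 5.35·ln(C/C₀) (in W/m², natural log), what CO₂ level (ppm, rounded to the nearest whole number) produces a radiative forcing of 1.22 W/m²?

Set 5.35 ln(C/255) = 1.22, so ln(C/255) = 1.22/5.35 = 0.22804.
Then C/255 = e^0.22804 = 1.25614, giving C = 255 × 1.25614 = 320.32 ppm.

C ≈ 320 ppm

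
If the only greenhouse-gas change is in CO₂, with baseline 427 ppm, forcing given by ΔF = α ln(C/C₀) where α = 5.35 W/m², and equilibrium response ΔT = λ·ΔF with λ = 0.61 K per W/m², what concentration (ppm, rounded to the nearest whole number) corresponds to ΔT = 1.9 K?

C ≈ 764 ppm

Required forcing: ΔF = ΔT/λ = 1.9/0.61 = 3.1148 W/m².
Then ln(C/427) = ΔF/5.35 = 3.1148/5.35 = 0.58221.
So C = 427 × e^0.58221 = 427 × 1.78999 = 764.33 ppm.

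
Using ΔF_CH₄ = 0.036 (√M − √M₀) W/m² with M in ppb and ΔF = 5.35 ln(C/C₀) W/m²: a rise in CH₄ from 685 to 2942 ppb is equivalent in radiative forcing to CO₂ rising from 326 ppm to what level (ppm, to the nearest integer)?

CH₄ forcing: 0.036 × (√2942 − √685) = 0.036 × (54.2402 − 26.1725) = 0.036 × 28.0677 = 1.01044 W/m².
Set 5.35 ln(C/326) = 1.01044: ln(C/326) = 1.01044/5.35 = 0.18887, so C = 326 × e^0.18887 = 326 × 1.20788 = 393.77 ppm.

C ≈ 394 ppm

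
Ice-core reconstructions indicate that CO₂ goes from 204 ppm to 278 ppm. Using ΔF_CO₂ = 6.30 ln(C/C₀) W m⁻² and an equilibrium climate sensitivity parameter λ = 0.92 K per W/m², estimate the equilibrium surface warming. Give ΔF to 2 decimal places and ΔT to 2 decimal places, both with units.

ΔF = 1.95 W/m²; ΔT = 1.79 K

CO₂: 6.30 × ln(278/204) = 6.30 × ln(1.36275) = 6.30 × 0.30950 = 1.9499 W/m².
ΔT = λ ΔF = 0.92 × 1.95 = 1.7940 K.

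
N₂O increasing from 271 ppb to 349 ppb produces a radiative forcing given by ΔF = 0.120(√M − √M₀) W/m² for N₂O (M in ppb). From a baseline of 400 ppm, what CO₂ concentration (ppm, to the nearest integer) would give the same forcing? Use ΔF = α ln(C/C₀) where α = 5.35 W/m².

C ≈ 420 ppm

N₂O forcing: 0.120 × (√349 − √271) = 0.120 × (18.6815 − 16.4621) = 0.120 × 2.2194 = 0.26633 W/m².
Set 5.35 ln(C/400) = 0.26633: ln(C/400) = 0.26633/5.35 = 0.04978, so C = 400 × e^0.04978 = 400 × 1.05104 = 420.42 ppm.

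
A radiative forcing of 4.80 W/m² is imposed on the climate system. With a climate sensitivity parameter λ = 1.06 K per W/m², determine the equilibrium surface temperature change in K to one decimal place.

ΔT = 5.1 K

ΔT = λ ΔF = 1.06 × 4.80 = 5.0880 K.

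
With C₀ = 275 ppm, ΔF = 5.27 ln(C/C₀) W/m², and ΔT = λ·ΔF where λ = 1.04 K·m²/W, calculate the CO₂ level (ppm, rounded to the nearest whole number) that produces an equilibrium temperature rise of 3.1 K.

C ≈ 484 ppm

Required forcing: ΔF = ΔT/λ = 3.1/1.04 = 2.9808 W/m².
Then ln(C/275) = ΔF/5.27 = 2.9808/5.27 = 0.56562.
So C = 275 × e^0.56562 = 275 × 1.76054 = 484.15 ppm.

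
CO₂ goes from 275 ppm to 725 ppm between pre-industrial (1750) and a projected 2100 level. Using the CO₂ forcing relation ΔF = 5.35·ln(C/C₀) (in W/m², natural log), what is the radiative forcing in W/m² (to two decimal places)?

ΔF = 5.19 W/m²

CO₂ absorption bands are partially saturated, so forcing scales with the logarithm of the concentration ratio.
CO₂: 5.35 × ln(725/275) = 5.35 × ln(2.63636) = 5.35 × 0.96940 = 5.1863 W/m².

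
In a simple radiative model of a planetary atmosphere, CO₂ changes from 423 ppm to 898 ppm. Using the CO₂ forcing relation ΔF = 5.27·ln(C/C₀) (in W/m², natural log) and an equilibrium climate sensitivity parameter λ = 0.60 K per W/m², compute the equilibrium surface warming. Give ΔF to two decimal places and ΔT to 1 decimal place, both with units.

ΔF = 3.97 W/m²; ΔT = 2.4 K

CO₂: 5.27 × ln(898/423) = 5.27 × ln(2.12293) = 5.27 × 0.75280 = 3.9673 W/m².
ΔT = λ ΔF = 0.60 × 3.97 = 2.3820 K.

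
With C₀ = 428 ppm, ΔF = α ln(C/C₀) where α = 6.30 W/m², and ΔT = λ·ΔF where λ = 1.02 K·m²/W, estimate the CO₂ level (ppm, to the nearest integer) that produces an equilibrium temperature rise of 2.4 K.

C ≈ 622 ppm

Required forcing: ΔF = ΔT/λ = 2.4/1.02 = 2.3529 W/m².
Then ln(C/428) = ΔF/6.30 = 2.3529/6.30 = 0.37348.
So C = 428 × e^0.37348 = 428 × 1.45278 = 621.79 ppm.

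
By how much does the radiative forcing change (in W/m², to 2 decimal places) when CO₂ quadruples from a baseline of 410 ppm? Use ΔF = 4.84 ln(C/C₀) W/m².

Because the forcing depends only on the ratio C/C₀, the initial concentration does not enter.
ΔF = 4.84 × ln(4) = 4.84 × 1.38629 = 6.7096 W/m².

ΔF = 6.71 W/m²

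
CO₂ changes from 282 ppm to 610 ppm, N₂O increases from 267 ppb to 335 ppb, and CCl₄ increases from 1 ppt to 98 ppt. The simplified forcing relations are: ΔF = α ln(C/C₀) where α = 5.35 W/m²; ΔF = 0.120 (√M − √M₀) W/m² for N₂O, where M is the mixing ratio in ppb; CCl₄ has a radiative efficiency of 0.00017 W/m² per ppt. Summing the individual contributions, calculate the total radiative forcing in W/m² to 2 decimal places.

CO₂: 5.35 × ln(610/282) = 5.35 × ln(2.16312) = 5.35 × 0.77155 = 4.1278 W/m².
N₂O: 0.120 × (√335 − √267) = 0.120 × (18.3030 − 16.3401) = 0.120 × 1.9629 = 0.2355 W/m².
CCl₄: ΔF = 0.00017 × (98 − 1) = 0.00017 × 97 = 0.0165 W/m².
Total ΔF = 4.1278 + 0.2355 + 0.0165 = 4.3798 W/m².

ΔF = 4.38 W/m²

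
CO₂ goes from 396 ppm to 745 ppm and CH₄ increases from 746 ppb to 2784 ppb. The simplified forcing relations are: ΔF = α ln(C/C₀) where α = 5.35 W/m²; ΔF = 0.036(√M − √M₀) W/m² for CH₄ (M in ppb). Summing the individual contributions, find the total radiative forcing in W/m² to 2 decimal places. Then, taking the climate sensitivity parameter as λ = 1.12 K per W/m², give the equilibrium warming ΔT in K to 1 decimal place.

ΔF = 4.30 W/m²; ΔT = 4.8 K

CO₂: 5.35 × ln(745/396) = 5.35 × ln(1.88131) = 5.35 × 0.63197 = 3.3810 W/m².
CH₄: 0.036 × (√2784 − √746) = 0.036 × (52.7636 − 27.3130) = 0.036 × 25.4506 = 0.9162 W/m².
Total ΔF = 3.3810 + 0.9162 = 4.2972 W/m².
ΔT = λ ΔF = 1.12 × 4.30 = 4.8160 K.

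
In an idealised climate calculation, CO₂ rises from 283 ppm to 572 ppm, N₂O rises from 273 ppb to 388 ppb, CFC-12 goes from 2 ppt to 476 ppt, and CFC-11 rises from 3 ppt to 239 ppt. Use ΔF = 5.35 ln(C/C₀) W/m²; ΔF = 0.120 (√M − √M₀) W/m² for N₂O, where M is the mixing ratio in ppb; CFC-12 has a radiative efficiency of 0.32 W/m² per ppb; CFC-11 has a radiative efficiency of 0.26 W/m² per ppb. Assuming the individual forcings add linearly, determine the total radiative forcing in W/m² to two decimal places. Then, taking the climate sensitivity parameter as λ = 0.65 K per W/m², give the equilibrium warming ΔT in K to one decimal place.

CO₂: 5.35 × ln(572/283) = 5.35 × ln(2.02120) = 5.35 × 0.70369 = 3.7647 W/m².
N₂O: 0.120 × (√388 − √273) = 0.120 × (19.6977 − 16.5227) = 0.120 × 3.1750 = 0.3810 W/m².
CFC-12: Δ = 476 − 2 = 474 ppt = 0.474 ppb; ΔF = 0.32 × 0.474 = 0.1517 W/m².
CFC-11: Δ = 239 − 3 = 236 ppt = 0.236 ppb; ΔF = 0.26 × 0.236 = 0.0614 W/m².
Total ΔF = 3.7647 + 0.3810 + 0.1517 + 0.0614 = 4.3588 W/m².
ΔT = λ ΔF = 0.65 × 4.36 = 2.8340 K.

ΔF = 4.36 W/m²; ΔT = 2.8 K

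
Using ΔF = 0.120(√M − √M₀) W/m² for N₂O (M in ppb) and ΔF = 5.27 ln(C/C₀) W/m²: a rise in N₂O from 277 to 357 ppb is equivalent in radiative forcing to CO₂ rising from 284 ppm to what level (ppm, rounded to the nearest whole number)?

N₂O forcing: 0.120 × (√357 − √277) = 0.120 × (18.8944 − 16.6433) = 0.120 × 2.2511 = 0.27013 W/m².
Set 5.27 ln(C/284) = 0.27013: ln(C/284) = 0.27013/5.27 = 0.05126, so C = 284 × e^0.05126 = 284 × 1.05260 = 298.94 ppm.

C ≈ 299 ppm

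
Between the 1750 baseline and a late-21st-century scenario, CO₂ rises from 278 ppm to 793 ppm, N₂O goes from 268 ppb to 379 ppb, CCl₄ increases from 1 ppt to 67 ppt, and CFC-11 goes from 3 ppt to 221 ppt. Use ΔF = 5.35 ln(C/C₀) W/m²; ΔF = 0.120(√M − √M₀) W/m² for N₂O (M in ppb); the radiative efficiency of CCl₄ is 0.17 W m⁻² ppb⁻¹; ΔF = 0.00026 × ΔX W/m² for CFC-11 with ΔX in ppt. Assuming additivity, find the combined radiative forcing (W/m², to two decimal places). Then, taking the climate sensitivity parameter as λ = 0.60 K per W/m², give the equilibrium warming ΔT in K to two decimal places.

CO₂: 5.35 × ln(793/278) = 5.35 × ln(2.85252) = 5.35 × 1.04820 = 5.6079 W/m².
N₂O: 0.120 × (√379 − √268) = 0.120 × (19.4679 − 16.3707) = 0.120 × 3.0972 = 0.3717 W/m².
CCl₄: Δ = 67 − 1 = 66 ppt = 0.066 ppb; ΔF = 0.17 × 0.066 = 0.0112 W/m².
CFC-11: ΔF = 0.00026 × (221 − 3) = 0.00026 × 218 = 0.0567 W/m².
Total ΔF = 5.6079 + 0.3717 + 0.0112 + 0.0567 = 6.0475 W/m².
ΔT = λ ΔF = 0.60 × 6.05 = 3.6300 K.

ΔF = 6.05 W/m²; ΔT = 3.63 K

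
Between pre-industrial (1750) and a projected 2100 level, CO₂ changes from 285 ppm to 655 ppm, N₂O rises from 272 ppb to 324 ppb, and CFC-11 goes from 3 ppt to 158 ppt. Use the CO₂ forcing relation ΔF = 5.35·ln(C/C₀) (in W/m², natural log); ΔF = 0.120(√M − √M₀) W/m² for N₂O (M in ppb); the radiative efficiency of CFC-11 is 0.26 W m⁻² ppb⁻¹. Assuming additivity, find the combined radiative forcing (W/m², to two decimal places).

ΔF = 4.67 W/m²

CO₂: 5.35 × ln(655/285) = 5.35 × ln(2.29825) = 5.35 × 0.83215 = 4.4520 W/m².
N₂O: 0.120 × (√324 − √272) = 0.120 × (18.0000 − 16.4924) = 0.120 × 1.5076 = 0.1809 W/m².
CFC-11: Δ = 158 − 3 = 155 ppt = 0.155 ppb; ΔF = 0.26 × 0.155 = 0.0403 W/m².
Total ΔF = 4.4520 + 0.1809 + 0.0403 = 4.6732 W/m².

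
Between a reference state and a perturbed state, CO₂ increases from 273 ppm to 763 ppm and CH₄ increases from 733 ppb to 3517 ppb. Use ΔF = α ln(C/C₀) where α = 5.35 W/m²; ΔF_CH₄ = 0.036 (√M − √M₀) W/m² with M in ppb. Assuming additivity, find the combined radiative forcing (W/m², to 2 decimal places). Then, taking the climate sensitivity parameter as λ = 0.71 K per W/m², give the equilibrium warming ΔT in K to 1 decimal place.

CO₂: 5.35 × ln(763/273) = 5.35 × ln(2.79487) = 5.35 × 1.02779 = 5.4987 W/m².
CH₄: 0.036 × (√3517 − √733) = 0.036 × (59.3043 − 27.0740) = 0.036 × 32.2303 = 1.1603 W/m².
Total ΔF = 5.4987 + 1.1603 = 6.6590 W/m².
ΔT = λ ΔF = 0.71 × 6.66 = 4.7286 K.

ΔF = 6.66 W/m²; ΔT = 4.7 K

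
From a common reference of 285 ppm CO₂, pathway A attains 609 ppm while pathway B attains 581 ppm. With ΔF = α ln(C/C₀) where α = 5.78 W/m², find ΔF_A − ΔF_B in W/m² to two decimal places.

ΔF_A = 5.78 ln(609/285) = 5.78 × 0.75933 = 4.3889 W/m².
ΔF_B = 5.78 ln(581/285) = 5.78 × 0.71226 = 4.1169 W/m².
Difference: 4.3889 − 4.1169 = 0.2720 W/m².

ΔF_A − ΔF_B = 0.27 W/m²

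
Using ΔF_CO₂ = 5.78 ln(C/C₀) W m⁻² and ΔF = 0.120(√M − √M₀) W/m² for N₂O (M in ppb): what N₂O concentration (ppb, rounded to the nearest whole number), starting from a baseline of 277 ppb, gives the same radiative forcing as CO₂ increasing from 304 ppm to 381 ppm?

CO₂ forcing: 5.78 × ln(381/304) = 5.78 × 0.225772 = 1.30496 W/m².
Set 0.120(√M − √277) = 1.30496: √M = 1.30496/0.120 + √277 = 10.8747 + 16.6433 = 27.5180.
M = (27.5180)² = 757.24 ppb.

M ≈ 757 ppb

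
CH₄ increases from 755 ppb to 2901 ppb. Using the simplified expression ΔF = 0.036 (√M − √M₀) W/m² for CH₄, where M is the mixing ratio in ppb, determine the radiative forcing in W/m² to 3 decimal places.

ΔF = 0.950 W/m²

CH₄: 0.036 × (√2901 − √755) = 0.036 × (53.8609 − 27.4773) = 0.036 × 26.3836 = 0.9498 W/m².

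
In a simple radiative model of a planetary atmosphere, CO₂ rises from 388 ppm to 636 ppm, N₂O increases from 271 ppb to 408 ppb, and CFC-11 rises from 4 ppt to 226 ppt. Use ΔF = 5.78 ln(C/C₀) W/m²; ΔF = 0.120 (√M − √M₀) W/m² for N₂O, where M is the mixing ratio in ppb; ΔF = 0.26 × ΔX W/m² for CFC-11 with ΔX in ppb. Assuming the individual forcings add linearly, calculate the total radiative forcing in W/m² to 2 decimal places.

ΔF = 3.36 W/m²

CO₂: 5.78 × ln(636/388) = 5.78 × ln(1.63918) = 5.78 × 0.49420 = 2.8565 W/m².
N₂O: 0.120 × (√408 − √271) = 0.120 × (20.1990 − 16.4621) = 0.120 × 3.7369 = 0.4484 W/m².
CFC-11: Δ = 226 − 4 = 222 ppt = 0.222 ppb; ΔF = 0.26 × 0.222 = 0.0577 W/m².
Total ΔF = 2.8565 + 0.4484 + 0.0577 = 3.3626 W/m².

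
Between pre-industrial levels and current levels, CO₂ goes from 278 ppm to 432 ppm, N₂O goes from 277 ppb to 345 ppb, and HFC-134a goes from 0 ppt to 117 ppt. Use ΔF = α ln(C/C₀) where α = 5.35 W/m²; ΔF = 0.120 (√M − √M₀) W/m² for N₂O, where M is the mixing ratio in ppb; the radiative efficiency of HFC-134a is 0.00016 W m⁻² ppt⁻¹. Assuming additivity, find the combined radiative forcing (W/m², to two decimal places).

ΔF = 2.61 W/m²

CO₂: 5.35 × ln(432/278) = 5.35 × ln(1.55396) = 5.35 × 0.44081 = 2.3583 W/m².
N₂O: 0.120 × (√345 − √277) = 0.120 × (18.5742 − 16.6433) = 0.120 × 1.9309 = 0.2317 W/m².
HFC-134a: ΔF = 0.00016 × (117 − 0) = 0.00016 × 117 = 0.0187 W/m².
Total ΔF = 2.3583 + 0.2317 + 0.0187 = 2.6087 W/m².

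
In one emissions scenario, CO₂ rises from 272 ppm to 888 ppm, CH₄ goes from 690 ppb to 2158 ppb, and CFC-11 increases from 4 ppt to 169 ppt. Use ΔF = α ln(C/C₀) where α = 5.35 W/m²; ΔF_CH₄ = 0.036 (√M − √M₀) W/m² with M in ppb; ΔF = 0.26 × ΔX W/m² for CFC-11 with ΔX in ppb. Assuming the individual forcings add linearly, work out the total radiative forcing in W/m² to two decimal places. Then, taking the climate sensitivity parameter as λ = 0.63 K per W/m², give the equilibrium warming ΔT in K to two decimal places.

ΔF = 7.10 W/m²; ΔT = 4.47 K

CO₂: 5.35 × ln(888/272) = 5.35 × ln(3.26471) = 5.35 × 1.18317 = 6.3300 W/m².
CH₄: 0.036 × (√2158 − √690) = 0.036 × (46.4543 − 26.2679) = 0.036 × 20.1864 = 0.7267 W/m².
CFC-11: Δ = 169 − 4 = 165 ppt = 0.165 ppb; ΔF = 0.26 × 0.165 = 0.0429 W/m².
Total ΔF = 6.3300 + 0.7267 + 0.0429 = 7.0996 W/m².
ΔT = λ ΔF = 0.63 × 7.10 = 4.4730 K.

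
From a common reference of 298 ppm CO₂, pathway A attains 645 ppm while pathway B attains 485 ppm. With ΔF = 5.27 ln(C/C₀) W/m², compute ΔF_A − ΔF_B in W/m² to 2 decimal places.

ΔF_A = 5.27 ln(645/298) = 5.27 × 0.77216 = 4.0693 W/m².
ΔF_B = 5.27 ln(485/298) = 5.27 × 0.48706 = 2.5668 W/m².
Difference: 4.0693 − 2.5668 = 1.5025 W/m².

ΔF_A − ΔF_B = 1.50 W/m²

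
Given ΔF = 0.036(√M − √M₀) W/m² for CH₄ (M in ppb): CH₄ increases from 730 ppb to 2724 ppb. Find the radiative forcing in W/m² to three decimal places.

ΔF = 0.906 W/m²

CH₄: 0.036 × (√2724 − √730) = 0.036 × (52.1920 − 27.0185) = 0.036 × 25.1735 = 0.9062 W/m².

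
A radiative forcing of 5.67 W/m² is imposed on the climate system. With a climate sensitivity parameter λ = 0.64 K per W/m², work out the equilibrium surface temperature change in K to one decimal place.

ΔT = λ ΔF = 0.64 × 5.67 = 3.6288 K.

ΔT = 3.6 K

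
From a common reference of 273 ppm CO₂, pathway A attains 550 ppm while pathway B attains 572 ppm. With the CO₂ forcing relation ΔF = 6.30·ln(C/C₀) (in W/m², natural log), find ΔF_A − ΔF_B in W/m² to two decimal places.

ΔF_A − ΔF_B = -0.25 W/m²

ΔF_A = 6.30 ln(550/273) = 6.30 × 0.70045 = 4.4128 W/m².
ΔF_B = 6.30 ln(572/273) = 6.30 × 0.73967 = 4.6599 W/m².
Difference: 4.4128 − 4.6599 = -0.2471 W/m².
(Equivalently, ΔF_A − ΔF_B = 6.30 ln(550/572) = 6.30 × -0.03922 = -0.2471 W/m².)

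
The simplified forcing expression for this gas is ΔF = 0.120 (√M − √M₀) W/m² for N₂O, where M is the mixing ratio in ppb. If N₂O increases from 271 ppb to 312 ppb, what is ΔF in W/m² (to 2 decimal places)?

N₂O: 0.120 × (√312 − √271) = 0.120 × (17.6635 − 16.4621) = 0.120 × 1.2014 = 0.1442 W/m².

ΔF = 0.14 W/m²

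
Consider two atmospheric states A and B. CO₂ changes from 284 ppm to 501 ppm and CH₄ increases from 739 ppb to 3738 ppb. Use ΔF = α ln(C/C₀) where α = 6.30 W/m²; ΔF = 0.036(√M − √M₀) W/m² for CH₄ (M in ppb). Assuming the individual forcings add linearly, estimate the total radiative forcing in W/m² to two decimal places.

CO₂: 6.30 × ln(501/284) = 6.30 × ln(1.76408) = 6.30 × 0.56763 = 3.5761 W/m².
CH₄: 0.036 × (√3738 − √739) = 0.036 × (61.1392 − 27.1846) = 0.036 × 33.9546 = 1.2224 W/m².
Total ΔF = 3.5761 + 1.2224 = 4.7985 W/m².

ΔF = 4.80 W/m²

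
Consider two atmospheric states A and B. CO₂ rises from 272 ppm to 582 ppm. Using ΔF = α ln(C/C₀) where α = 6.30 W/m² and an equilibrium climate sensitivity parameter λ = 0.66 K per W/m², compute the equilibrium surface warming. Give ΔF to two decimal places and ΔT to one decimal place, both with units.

ΔF = 4.79 W/m²; ΔT = 3.2 K

CO₂: 6.30 × ln(582/272) = 6.30 × ln(2.13971) = 6.30 × 0.76067 = 4.7922 W/m².
ΔT = λ ΔF = 0.66 × 4.79 = 3.1614 K.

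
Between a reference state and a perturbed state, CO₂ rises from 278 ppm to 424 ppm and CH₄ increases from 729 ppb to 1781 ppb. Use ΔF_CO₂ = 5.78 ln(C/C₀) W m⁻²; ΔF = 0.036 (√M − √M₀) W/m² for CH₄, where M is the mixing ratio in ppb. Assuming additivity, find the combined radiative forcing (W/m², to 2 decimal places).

CO₂: 5.78 × ln(424/278) = 5.78 × ln(1.52518) = 5.78 × 0.42211 = 2.4398 W/m².
CH₄: 0.036 × (√1781 − √729) = 0.036 × (42.2019 − 27.0000) = 0.036 × 15.2019 = 0.5473 W/m².
Total ΔF = 2.4398 + 0.5473 = 2.9871 W/m².

ΔF = 2.99 W/m²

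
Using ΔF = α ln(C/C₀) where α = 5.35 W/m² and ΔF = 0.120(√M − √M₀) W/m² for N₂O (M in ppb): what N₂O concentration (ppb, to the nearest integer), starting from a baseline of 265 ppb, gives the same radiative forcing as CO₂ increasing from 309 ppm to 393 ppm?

M ≈ 729 ppb

CO₂ forcing: 5.35 × ln(393/309) = 5.35 × 0.240468 = 1.28650 W/m².
Set 0.120(√M − √265) = 1.28650: √M = 1.28650/0.120 + √265 = 10.7208 + 16.2788 = 26.9996.
M = (26.9996)² = 728.98 ppb.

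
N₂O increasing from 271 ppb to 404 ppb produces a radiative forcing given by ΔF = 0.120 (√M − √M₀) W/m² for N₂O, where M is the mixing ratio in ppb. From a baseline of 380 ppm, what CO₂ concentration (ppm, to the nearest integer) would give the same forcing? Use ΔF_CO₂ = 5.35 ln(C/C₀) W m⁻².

C ≈ 412 ppm

N₂O forcing: 0.120 × (√404 − √271) = 0.120 × (20.0998 − 16.4621) = 0.120 × 3.6377 = 0.43652 W/m².
Set 5.35 ln(C/380) = 0.43652: ln(C/380) = 0.43652/5.35 = 0.08159, so C = 380 × e^0.08159 = 380 × 1.08501 = 412.30 ppm.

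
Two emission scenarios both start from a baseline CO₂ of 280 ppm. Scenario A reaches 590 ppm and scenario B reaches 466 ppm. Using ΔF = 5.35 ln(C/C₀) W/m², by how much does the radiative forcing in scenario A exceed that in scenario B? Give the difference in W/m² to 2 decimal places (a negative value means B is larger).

ΔF_A − ΔF_B = 1.26 W/m²

ΔF_A = 5.35 ln(590/280) = 5.35 × 0.74533 = 3.9875 W/m².
ΔF_B = 5.35 ln(466/280) = 5.35 × 0.50940 = 2.7253 W/m².
Difference: 3.9875 − 2.7253 = 1.2622 W/m².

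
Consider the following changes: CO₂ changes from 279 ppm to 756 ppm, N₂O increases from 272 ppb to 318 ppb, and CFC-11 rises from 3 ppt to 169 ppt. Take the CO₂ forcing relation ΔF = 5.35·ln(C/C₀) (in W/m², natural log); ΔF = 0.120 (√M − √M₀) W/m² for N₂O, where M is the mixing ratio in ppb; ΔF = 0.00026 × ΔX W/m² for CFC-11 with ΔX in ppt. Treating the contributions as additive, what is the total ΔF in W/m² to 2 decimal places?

ΔF = 5.54 W/m²

CO₂: 5.35 × ln(756/279) = 5.35 × ln(2.70968) = 5.35 × 0.99683 = 5.3330 W/m².
N₂O: 0.120 × (√318 − √272) = 0.120 × (17.8326 − 16.4924) = 0.120 × 1.3402 = 0.1608 W/m².
CFC-11: ΔF = 0.00026 × (169 − 3) = 0.00026 × 166 = 0.0432 W/m².
Total ΔF = 5.3330 + 0.1608 + 0.0432 = 5.5370 W/m².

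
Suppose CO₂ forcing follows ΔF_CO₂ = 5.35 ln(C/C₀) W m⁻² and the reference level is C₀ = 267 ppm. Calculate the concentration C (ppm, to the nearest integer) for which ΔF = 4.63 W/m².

C ≈ 634 ppm

Set 5.35 ln(C/267) = 4.63, so ln(C/267) = 4.63/5.35 = 0.86542.
Then C/267 = e^0.86542 = 2.37600, giving C = 267 × 2.37600 = 634.39 ppm.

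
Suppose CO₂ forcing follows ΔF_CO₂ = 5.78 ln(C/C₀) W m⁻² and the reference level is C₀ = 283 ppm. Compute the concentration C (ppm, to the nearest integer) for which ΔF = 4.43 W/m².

C ≈ 609 ppm

Set 5.78 ln(C/283) = 4.43, so ln(C/283) = 4.43/5.78 = 0.76644.
Then C/283 = e^0.76644 = 2.15209, giving C = 283 × 2.15209 = 609.04 ppm.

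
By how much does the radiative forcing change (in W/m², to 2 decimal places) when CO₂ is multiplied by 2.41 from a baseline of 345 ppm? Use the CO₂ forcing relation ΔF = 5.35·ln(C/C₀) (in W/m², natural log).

ΔF = 5.35 × ln(2.41) = 5.35 × 0.87963 = 4.7060 W/m².

ΔF = 4.71 W/m²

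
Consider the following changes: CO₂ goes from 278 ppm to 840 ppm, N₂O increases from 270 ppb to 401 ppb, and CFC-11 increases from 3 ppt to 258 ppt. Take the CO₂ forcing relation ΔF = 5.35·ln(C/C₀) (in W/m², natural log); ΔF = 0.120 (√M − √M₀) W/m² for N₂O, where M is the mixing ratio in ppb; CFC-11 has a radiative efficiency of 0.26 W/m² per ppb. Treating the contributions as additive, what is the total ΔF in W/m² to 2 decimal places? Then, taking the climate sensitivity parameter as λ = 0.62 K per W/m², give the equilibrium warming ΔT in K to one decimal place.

CO₂: 5.35 × ln(840/278) = 5.35 × ln(3.02158) = 5.35 × 1.10578 = 5.9159 W/m².
N₂O: 0.120 × (√401 − √270) = 0.120 × (20.0250 − 16.4317) = 0.120 × 3.5933 = 0.4312 W/m².
CFC-11: Δ = 258 − 3 = 255 ppt = 0.255 ppb; ΔF = 0.26 × 0.255 = 0.0663 W/m².
Total ΔF = 5.9159 + 0.4312 + 0.0663 = 6.4134 W/m².
ΔT = λ ΔF = 0.62 × 6.41 = 3.9742 K.

ΔF = 6.41 W/m²; ΔT = 4.0 K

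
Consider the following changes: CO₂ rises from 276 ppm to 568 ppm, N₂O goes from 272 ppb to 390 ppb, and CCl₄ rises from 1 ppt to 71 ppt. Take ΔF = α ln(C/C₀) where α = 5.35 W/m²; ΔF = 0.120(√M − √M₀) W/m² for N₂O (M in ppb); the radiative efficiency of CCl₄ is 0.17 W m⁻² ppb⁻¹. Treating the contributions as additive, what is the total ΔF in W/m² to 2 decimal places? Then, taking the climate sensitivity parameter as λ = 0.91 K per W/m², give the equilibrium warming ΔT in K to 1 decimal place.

ΔF = 4.26 W/m²; ΔT = 3.9 K

CO₂: 5.35 × ln(568/276) = 5.35 × ln(2.05797) = 5.35 × 0.72172 = 3.8612 W/m².
N₂O: 0.120 × (√390 − √272) = 0.120 × (19.7484 − 16.4924) = 0.120 × 3.2560 = 0.3907 W/m².
CCl₄: Δ = 71 − 1 = 70 ppt = 0.070 ppb; ΔF = 0.17 × 0.070 = 0.0119 W/m².
Total ΔF = 3.8612 + 0.3907 + 0.0119 = 4.2638 W/m².
ΔT = λ ΔF = 0.91 × 4.26 = 3.8766 K.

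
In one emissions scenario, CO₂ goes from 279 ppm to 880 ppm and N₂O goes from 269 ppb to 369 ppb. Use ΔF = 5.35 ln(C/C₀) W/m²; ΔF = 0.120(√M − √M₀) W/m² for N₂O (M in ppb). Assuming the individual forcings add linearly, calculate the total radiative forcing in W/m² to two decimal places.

ΔF = 6.48 W/m²

CO₂: 5.35 × ln(880/279) = 5.35 × ln(3.15412) = 5.35 × 1.14871 = 6.1456 W/m².
N₂O: 0.120 × (√369 − √269) = 0.120 × (19.2094 − 16.4012) = 0.120 × 2.8082 = 0.3370 W/m².
Total ΔF = 6.1456 + 0.3370 = 6.4826 W/m².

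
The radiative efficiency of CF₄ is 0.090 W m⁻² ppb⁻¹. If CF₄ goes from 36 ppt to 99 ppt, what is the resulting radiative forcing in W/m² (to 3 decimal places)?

CF₄: Δ = 99 − 36 = 63 ppt = 0.063 ppb; ΔF = 0.090 × 0.063 = 0.0057 W/m².

ΔF = 0.006 W/m²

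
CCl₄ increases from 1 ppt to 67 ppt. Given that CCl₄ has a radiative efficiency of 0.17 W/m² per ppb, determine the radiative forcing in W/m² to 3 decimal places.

ΔF = 0.011 W/m²

CCl₄: Δ = 67 − 1 = 66 ppt = 0.066 ppb; ΔF = 0.17 × 0.066 = 0.0112 W/m².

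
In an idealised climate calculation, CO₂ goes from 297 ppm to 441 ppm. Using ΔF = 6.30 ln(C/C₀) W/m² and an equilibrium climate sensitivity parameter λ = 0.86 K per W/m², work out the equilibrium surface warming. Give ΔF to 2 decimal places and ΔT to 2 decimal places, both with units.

CO₂: 6.30 × ln(441/297) = 6.30 × ln(1.48485) = 6.30 × 0.39531 = 2.4905 W/m².
ΔT = λ ΔF = 0.86 × 2.49 = 2.1414 K.

ΔF = 2.49 W/m²; ΔT = 2.14 K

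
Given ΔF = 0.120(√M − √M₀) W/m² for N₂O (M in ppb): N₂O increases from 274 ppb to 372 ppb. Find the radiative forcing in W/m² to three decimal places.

N₂O: 0.120 × (√372 − √274) = 0.120 × (19.2873 − 16.5529) = 0.120 × 2.7344 = 0.3281 W/m².

ΔF = 0.328 W/m²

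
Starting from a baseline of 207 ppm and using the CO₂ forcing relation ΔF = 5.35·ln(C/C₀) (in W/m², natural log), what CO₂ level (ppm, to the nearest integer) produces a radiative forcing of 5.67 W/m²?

Set 5.35 ln(C/207) = 5.67, so ln(C/207) = 5.67/5.35 = 1.05981.
Then C/207 = e^1.05981 = 2.88582, giving C = 207 × 2.88582 = 597.36 ppm.

C ≈ 597 ppm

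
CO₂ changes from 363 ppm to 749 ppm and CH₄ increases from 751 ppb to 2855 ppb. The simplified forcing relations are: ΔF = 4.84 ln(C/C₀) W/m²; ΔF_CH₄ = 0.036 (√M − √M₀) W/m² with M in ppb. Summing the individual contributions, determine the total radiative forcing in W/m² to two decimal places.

CO₂: 4.84 × ln(749/363) = 4.84 × ln(2.06336) = 4.84 × 0.72434 = 3.5058 W/m².
CH₄: 0.036 × (√2855 − √751) = 0.036 × (53.4322 − 27.4044) = 0.036 × 26.0278 = 0.9370 W/m².
Total ΔF = 3.5058 + 0.9370 = 4.4428 W/m².

ΔF = 4.44 W/m²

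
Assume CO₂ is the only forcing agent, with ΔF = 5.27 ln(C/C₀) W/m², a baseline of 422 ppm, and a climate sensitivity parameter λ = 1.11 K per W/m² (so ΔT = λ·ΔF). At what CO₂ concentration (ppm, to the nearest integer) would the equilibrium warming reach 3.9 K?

Required forcing: ΔF = ΔT/λ = 3.9/1.11 = 3.5135 W/m².
Then ln(C/422) = ΔF/5.27 = 3.5135/5.27 = 0.66670.
So C = 422 × e^0.66670 = 422 × 1.94780 = 821.97 ppm.

C ≈ 822 ppm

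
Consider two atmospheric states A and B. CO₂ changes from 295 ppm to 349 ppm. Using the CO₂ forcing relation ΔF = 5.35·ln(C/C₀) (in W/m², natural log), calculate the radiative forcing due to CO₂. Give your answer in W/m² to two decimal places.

ΔF = 0.90 W/m²

CO₂ absorption bands are partially saturated, so forcing scales with the logarithm of the concentration ratio.
CO₂: 5.35 × ln(349/295) = 5.35 × ln(1.18305) = 5.35 × 0.16810 = 0.8993 W/m².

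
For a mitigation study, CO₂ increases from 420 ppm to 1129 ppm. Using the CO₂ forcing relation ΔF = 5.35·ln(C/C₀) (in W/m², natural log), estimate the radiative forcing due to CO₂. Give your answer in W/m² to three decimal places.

ΔF = 5.290 W/m²

CO₂ absorption bands are partially saturated, so forcing scales with the logarithm of the concentration ratio.
CO₂: 5.35 × ln(1129/420) = 5.35 × ln(2.68810) = 5.35 × 0.98883 = 5.2902 W/m².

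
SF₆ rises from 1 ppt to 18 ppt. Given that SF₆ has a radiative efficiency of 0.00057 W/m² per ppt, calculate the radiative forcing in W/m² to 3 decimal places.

SF₆: ΔF = 0.00057 × (18 − 1) = 0.00057 × 17 = 0.0097 W/m².

ΔF = 0.010 W/m²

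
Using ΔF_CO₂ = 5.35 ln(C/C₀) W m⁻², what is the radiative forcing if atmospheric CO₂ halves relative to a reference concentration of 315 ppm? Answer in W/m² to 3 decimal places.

ΔF = -3.708 W/m²

ΔF = 5.35 × ln(0.5) = 5.35 × -0.69315 = -3.7084 W/m².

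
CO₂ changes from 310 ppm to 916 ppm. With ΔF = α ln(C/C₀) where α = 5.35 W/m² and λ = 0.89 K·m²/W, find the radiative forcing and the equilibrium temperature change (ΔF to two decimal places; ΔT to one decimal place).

CO₂: 5.35 × ln(916/310) = 5.35 × ln(2.95484) = 5.35 × 1.08344 = 5.7964 W/m².
ΔT = λ ΔF = 0.89 × 5.80 = 5.1620 K.

ΔF = 5.80 W/m²; ΔT = 5.2 K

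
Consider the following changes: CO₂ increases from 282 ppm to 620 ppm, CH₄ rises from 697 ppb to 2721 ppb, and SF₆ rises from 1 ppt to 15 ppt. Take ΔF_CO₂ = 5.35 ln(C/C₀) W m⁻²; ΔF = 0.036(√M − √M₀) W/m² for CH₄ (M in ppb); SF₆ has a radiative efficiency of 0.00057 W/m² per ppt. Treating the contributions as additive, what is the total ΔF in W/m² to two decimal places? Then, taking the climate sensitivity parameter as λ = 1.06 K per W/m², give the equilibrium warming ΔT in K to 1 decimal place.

ΔF = 5.15 W/m²; ΔT = 5.5 K

CO₂: 5.35 × ln(620/282) = 5.35 × ln(2.19858) = 5.35 × 0.78781 = 4.2148 W/m².
CH₄: 0.036 × (√2721 − √697) = 0.036 × (52.1632 − 26.4008) = 0.036 × 25.7624 = 0.9274 W/m².
SF₆: ΔF = 0.00057 × (15 − 1) = 0.00057 × 14 = 0.0080 W/m².
Total ΔF = 4.2148 + 0.9274 + 0.0080 = 5.1502 W/m².
ΔT = λ ΔF = 1.06 × 5.15 = 5.4590 K.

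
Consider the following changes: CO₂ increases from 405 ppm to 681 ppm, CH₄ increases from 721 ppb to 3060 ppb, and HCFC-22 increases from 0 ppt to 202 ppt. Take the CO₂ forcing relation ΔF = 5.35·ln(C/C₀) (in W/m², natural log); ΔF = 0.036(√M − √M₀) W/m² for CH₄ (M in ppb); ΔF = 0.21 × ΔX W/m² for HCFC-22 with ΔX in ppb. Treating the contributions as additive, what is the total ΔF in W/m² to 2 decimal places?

ΔF = 3.85 W/m²

CO₂: 5.35 × ln(681/405) = 5.35 × ln(1.68148) = 5.35 × 0.51967 = 2.7802 W/m².
CH₄: 0.036 × (√3060 − √721) = 0.036 × (55.3173 − 26.8514) = 0.036 × 28.4659 = 1.0248 W/m².
HCFC-22: Δ = 202 − 0 = 202 ppt = 0.202 ppb; ΔF = 0.21 × 0.202 = 0.0424 W/m².
Total ΔF = 2.7802 + 1.0248 + 0.0424 = 3.8474 W/m².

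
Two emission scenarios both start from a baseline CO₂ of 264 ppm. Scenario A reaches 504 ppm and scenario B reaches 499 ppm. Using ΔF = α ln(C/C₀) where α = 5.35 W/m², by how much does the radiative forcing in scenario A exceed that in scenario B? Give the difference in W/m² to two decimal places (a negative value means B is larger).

ΔF_A = 5.35 ln(504/264) = 5.35 × 0.64663 = 3.4595 W/m².
ΔF_B = 5.35 ln(499/264) = 5.35 × 0.63666 = 3.4061 W/m².
Difference: 3.4595 − 3.4061 = 0.0534 W/m².

ΔF_A − ΔF_B = 0.05 W/m²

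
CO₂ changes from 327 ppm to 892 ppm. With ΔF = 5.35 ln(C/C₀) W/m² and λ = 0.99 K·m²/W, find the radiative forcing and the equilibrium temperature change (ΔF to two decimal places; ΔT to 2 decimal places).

ΔF = 5.37 W/m²; ΔT = 5.32 K

CO₂: 5.35 × ln(892/327) = 5.35 × ln(2.72783) = 5.35 × 1.00351 = 5.3688 W/m².
ΔT = λ ΔF = 0.99 × 5.37 = 5.3163 K.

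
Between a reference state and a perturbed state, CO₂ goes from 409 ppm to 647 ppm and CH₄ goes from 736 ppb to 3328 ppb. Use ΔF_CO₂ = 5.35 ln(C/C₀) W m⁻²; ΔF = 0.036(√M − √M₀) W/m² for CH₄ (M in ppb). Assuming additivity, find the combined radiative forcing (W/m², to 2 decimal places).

CO₂: 5.35 × ln(647/409) = 5.35 × ln(1.58191) = 5.35 × 0.45863 = 2.4537 W/m².
CH₄: 0.036 × (√3328 − √736) = 0.036 × (57.6888 − 27.1293) = 0.036 × 30.5595 = 1.1001 W/m².
Total ΔF = 2.4537 + 1.1001 = 3.5538 W/m².

ΔF = 3.55 W/m²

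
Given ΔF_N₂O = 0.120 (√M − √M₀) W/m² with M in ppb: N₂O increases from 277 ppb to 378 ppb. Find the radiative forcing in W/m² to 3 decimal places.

N₂O: 0.120 × (√378 − √277) = 0.120 × (19.4422 − 16.6433) = 0.120 × 2.7989 = 0.3359 W/m².

ΔF = 0.336 W/m²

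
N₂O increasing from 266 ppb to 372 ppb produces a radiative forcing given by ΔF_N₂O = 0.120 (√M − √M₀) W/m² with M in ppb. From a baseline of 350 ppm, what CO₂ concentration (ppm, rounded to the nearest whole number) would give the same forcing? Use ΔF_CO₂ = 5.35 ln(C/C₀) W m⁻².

C ≈ 374 ppm

N₂O forcing: 0.120 × (√372 − √266) = 0.120 × (19.2873 − 16.3095) = 0.120 × 2.9778 = 0.35734 W/m².
Set 5.35 ln(C/350) = 0.35734: ln(C/350) = 0.35734/5.35 = 0.06679, so C = 350 × e^0.06679 = 350 × 1.06907 = 374.17 ppm.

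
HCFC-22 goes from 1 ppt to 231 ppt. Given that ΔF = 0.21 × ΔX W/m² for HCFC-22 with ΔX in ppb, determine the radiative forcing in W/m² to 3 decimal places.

ΔF = 0.048 W/m²

HCFC-22: Δ = 231 − 1 = 230 ppt = 0.230 ppb; ΔF = 0.21 × 0.230 = 0.0483 W/m².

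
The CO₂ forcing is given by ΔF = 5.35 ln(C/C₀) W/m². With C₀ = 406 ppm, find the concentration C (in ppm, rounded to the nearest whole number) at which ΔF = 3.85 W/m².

Set 5.35 ln(C/406) = 3.85, so ln(C/406) = 3.85/5.35 = 0.71963.
Then C/406 = e^0.71963 = 2.05367, giving C = 406 × 2.05367 = 833.79 ppm.

C ≈ 834 ppm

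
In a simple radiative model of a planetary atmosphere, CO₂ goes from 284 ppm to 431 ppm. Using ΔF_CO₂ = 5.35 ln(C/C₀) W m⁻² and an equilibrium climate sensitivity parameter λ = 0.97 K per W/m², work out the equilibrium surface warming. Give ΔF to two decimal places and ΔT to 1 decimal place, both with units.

CO₂: 5.35 × ln(431/284) = 5.35 × ln(1.51761) = 5.35 × 0.41714 = 2.2317 W/m².
ΔT = λ ΔF = 0.97 × 2.23 = 2.1631 K.

ΔF = 2.23 W/m²; ΔT = 2.2 K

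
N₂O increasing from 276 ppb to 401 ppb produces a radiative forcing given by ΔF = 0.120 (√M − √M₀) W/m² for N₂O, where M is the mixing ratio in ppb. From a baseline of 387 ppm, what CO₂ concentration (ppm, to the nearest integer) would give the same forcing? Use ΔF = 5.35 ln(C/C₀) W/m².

C ≈ 418 ppm

N₂O forcing: 0.120 × (√401 − √276) = 0.120 × (20.0250 − 16.6132) = 0.120 × 3.4118 = 0.40942 W/m².
Set 5.35 ln(C/387) = 0.40942: ln(C/387) = 0.40942/5.35 = 0.07653, so C = 387 × e^0.07653 = 387 × 1.07953 = 417.78 ppm.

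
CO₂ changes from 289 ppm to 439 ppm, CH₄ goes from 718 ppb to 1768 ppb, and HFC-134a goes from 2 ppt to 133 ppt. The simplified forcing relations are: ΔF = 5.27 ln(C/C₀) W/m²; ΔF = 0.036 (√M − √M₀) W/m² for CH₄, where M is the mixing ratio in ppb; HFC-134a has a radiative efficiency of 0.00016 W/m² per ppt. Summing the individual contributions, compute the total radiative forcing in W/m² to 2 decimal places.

ΔF = 2.77 W/m²

CO₂: 5.27 × ln(439/289) = 5.27 × ln(1.51903) = 5.27 × 0.41807 = 2.2032 W/m².
CH₄: 0.036 × (√1768 − √718) = 0.036 × (42.0476 − 26.7955) = 0.036 × 15.2521 = 0.5491 W/m².
HFC-134a: ΔF = 0.00016 × (133 − 2) = 0.00016 × 131 = 0.0210 W/m².
Total ΔF = 2.2032 + 0.5491 + 0.0210 = 2.7733 W/m².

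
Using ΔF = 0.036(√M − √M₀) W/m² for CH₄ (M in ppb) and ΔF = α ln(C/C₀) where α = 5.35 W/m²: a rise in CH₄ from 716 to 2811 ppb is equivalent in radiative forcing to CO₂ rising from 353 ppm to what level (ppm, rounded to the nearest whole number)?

CH₄ forcing: 0.036 × (√2811 − √716) = 0.036 × (53.0189 − 26.7582) = 0.036 × 26.2607 = 0.94539 W/m².
Set 5.35 ln(C/353) = 0.94539: ln(C/353) = 0.94539/5.35 = 0.17671, so C = 353 × e^0.17671 = 353 × 1.19328 = 421.23 ppm.

C ≈ 421 ppm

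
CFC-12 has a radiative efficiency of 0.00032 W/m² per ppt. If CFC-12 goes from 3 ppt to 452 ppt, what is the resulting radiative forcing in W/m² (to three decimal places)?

CFC-12: ΔF = 0.00032 × (452 − 3) = 0.00032 × 449 = 0.1437 W/m².

ΔF = 0.144 W/m²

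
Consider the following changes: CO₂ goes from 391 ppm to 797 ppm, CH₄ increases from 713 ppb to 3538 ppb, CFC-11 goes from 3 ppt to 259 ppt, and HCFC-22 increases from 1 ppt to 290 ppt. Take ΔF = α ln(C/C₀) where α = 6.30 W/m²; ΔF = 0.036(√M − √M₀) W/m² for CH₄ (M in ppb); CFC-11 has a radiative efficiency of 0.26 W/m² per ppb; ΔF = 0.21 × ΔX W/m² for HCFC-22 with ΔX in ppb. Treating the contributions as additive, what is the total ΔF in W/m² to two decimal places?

ΔF = 5.79 W/m²

CO₂: 6.30 × ln(797/391) = 6.30 × ln(2.03836) = 6.30 × 0.71215 = 4.4865 W/m².
CH₄: 0.036 × (√3538 − √713) = 0.036 × (59.4811 − 26.7021) = 0.036 × 32.7790 = 1.1800 W/m².
CFC-11: Δ = 259 − 3 = 256 ppt = 0.256 ppb; ΔF = 0.26 × 0.256 = 0.0666 W/m².
HCFC-22: Δ = 290 − 1 = 289 ppt = 0.289 ppb; ΔF = 0.21 × 0.289 = 0.0607 W/m².
Total ΔF = 4.4865 + 1.1800 + 0.0666 + 0.0607 = 5.7938 W/m².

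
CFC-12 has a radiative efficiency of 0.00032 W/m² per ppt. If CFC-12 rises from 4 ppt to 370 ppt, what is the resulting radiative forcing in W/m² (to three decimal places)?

CFC-12: ΔF = 0.00032 × (370 − 4) = 0.00032 × 366 = 0.1171 W/m².

ΔF = 0.117 W/m²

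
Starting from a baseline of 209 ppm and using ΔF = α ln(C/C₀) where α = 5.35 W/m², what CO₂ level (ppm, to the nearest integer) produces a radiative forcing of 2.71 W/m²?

Set 5.35 ln(C/209) = 2.71, so ln(C/209) = 2.71/5.35 = 0.50654.
Then C/209 = e^0.50654 = 1.65954, giving C = 209 × 1.65954 = 346.84 ppm.

C ≈ 347 ppm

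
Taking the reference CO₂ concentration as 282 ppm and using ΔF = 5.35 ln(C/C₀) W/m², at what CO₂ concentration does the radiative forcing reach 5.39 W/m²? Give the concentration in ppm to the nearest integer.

C ≈ 772 ppm

Set 5.35 ln(C/282) = 5.39, so ln(C/282) = 5.39/5.35 = 1.00748.
Then C/282 = e^1.00748 = 2.73869, giving C = 282 × 2.73869 = 772.31 ppm.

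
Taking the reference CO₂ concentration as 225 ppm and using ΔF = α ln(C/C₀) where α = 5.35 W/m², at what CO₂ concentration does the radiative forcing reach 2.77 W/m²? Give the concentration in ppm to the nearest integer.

Set 5.35 ln(C/225) = 2.77, so ln(C/225) = 2.77/5.35 = 0.51776.
Then C/225 = e^0.51776 = 1.67826, giving C = 225 × 1.67826 = 377.61 ppm.

C ≈ 378 ppm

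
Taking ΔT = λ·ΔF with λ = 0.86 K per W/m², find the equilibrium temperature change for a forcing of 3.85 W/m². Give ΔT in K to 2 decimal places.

ΔT = 3.31 K

ΔT = λ ΔF = 0.86 × 3.85 = 3.3110 K.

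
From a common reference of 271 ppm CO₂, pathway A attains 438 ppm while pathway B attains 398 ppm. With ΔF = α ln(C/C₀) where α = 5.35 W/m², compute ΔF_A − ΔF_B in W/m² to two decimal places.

ΔF_A = 5.35 ln(438/271) = 5.35 × 0.48010 = 2.5685 W/m².
ΔF_B = 5.35 ln(398/271) = 5.35 × 0.38433 = 2.0562 W/m².
Difference: 2.5685 − 2.0562 = 0.5123 W/m².

ΔF_A − ΔF_B = 0.51 W/m²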